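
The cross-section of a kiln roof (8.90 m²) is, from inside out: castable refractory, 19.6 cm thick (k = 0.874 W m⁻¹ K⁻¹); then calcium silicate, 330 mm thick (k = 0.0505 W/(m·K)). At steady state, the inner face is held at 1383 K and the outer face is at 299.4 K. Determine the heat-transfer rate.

Q = 1430 W

Resistance network (inner→outer):
  R_castable refractory = L/(kA) = 0.196/(0.874·8.90) = 0.02520 K/W
  R_calcium silicate = L/(kA) = 0.330/(0.0505·8.90) = 0.7342 K/W
ΣR = 0.02520 + 0.7342 = 0.7594 K/W
Q = ΔT/ΣR = (1383 K − 299.4 K)/0.7594 = 1430 W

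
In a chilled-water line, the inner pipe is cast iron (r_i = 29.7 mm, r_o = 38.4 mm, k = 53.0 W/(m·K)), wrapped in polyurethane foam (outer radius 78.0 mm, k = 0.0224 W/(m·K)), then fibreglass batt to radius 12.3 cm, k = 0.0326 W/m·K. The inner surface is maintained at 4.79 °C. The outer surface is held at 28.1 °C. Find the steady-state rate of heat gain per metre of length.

Q' = 3.21 W/m

Series thermal resistances, inner to outer:
  R'_cast iron = ln(0.0384/0.0297)/(2πk) = 0.2569/(2π·53.0) = 7.715×10^-4 m·K/W
  R'_polyurethane foam = ln(0.0780/0.0384)/(2πk) = 0.7087/(2π·0.0224) = 5.035 m·K/W
  R'_fibreglass batt = ln(0.123/0.0780)/(2πk) = 0.4555/(2π·0.0326) = 2.224 m·K/W
ΣR = 7.715×10^-4 + 5.035 + 2.224 = 7.260 m·K/W
Q' = ΔT/ΣR = (4.79 °C − 28.1 °C)/7.260 = -3.21 W/m
(Negative Q' ⇒ heat flows inward; heat gain = 3.21 W/m.)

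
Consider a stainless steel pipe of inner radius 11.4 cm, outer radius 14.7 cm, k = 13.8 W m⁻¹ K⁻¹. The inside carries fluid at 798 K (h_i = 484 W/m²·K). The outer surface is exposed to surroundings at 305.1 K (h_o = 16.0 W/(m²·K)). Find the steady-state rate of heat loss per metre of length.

Q' = 6.71 kW/m

Treat each layer as a resistance in series:
  R'_conv,in = 1/(2πr h) = 1/(2π·0.114·484) = 0.002884 m·K/W
  R'_stainless steel = ln(0.147/0.114)/(2πk) = 0.2542/(2π·13.8) = 0.002932 m·K/W
  R'_conv,out = 1/(2πr h) = 1/(2π·0.147·16.0) = 0.06767 m·K/W
ΣR = 0.002884 + 0.002932 + 0.06767 = 0.07349 m·K/W
Q' = ΔT/ΣR = (798 K − 305.1 K)/0.07349 = 6710 W/m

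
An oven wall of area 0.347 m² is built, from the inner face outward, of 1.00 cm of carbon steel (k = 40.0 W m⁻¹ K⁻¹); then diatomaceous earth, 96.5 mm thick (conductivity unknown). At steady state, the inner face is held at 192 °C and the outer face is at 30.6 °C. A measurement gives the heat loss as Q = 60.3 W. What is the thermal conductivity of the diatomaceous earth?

k = 0.104 W/m·K

ΣR = ΔT/Q = |192 − 30.6|/60.3 = 2.677 K/W
Known resistances:
  R_carbon steel = L/(kA) = 0.0100/(40.0·0.347) = 7.205×10^-4 K/W
R_diatomaceous earth = ΣR − ΣR_known = 2.677 − 7.205×10^-4 = 2.676 K/W
L/(kA) = 2.676 ⇒ k = 0.0965/(2.676·0.347) = 0.104 W/m·K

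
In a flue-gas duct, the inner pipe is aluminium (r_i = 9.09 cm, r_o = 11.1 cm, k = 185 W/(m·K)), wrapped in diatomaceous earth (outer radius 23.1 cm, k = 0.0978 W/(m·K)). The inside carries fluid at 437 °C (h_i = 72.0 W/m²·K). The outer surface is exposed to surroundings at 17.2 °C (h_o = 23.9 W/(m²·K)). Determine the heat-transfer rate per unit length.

Q' = 337 W/m

Treat each layer as a resistance in series:
  R'_conv,in = 1/(2πr h) = 1/(2π·0.0909·72.0) = 0.02432 m·K/W
  R'_aluminium = ln(0.111/0.0909)/(2πk) = 0.1998/(2π·185) = 1.719×10^-4 m·K/W
  R'_diatomaceous earth = ln(0.231/0.111)/(2πk) = 0.7329/(2π·0.0978) = 1.193 m·K/W
  R'_conv,out = 1/(2πr h) = 1/(2π·0.231·23.9) = 0.02883 m·K/W
ΣR = 0.02432 + 1.719×10^-4 + 1.193 + 0.02883 = 1.246 m·K/W
Q' = ΔT/ΣR = (437 °C − 17.2 °C)/1.246 = 337 W/m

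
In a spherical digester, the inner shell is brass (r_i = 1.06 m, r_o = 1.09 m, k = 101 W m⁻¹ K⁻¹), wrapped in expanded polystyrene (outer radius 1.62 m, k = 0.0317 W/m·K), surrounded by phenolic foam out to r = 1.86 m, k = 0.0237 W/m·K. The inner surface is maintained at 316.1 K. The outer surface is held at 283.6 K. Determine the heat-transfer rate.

Resistance network (inner→outer):
  R_brass = (1/1.06 − 1/1.09)/(4πk) = 0.02597/(4π·101) = 2.046×10^-5 K/W
  R_expanded polystyrene = (1/1.09 − 1/1.62)/(4πk) = 0.3001/(4π·0.0317) = 0.7535 K/W
  R_phenolic foam = (1/1.62 − 1/1.86)/(4πk) = 0.07965/(4π·0.0237) = 0.2674 K/W
ΣR = 2.046×10^-5 + 0.7535 + 0.2674 = 1.021 K/W
Q = ΔT/ΣR = (316.1 K − 283.6 K)/1.021 = 31.8 W

Q = 31.8 W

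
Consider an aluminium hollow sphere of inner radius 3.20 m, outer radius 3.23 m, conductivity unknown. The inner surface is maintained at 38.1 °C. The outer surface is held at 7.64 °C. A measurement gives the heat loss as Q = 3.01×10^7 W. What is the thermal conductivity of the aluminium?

k = 228 W/m·K

ΣR = ΔT/Q = |38.1 − 7.64|/3.01×10^7 = 1.012×10^-6 K/W
(1/r₁−1/r₂)/(4πk) = 1.012×10^-6 ⇒ k = 0.002902/(4π·1.012×10^-6) = 228 W/m·K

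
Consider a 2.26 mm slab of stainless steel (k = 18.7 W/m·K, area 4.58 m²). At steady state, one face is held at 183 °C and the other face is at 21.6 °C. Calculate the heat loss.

Q = kA·ΔT/L = 18.7 × 4.58 × |183 °C − 21.6 °C| / 0.00226 = 6.12×10^6 W

Q = 6120 kW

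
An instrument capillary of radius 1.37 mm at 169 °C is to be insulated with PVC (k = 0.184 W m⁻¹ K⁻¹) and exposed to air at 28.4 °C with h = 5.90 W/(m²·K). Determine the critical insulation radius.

r_cr = 3.12 cm

For a cylinder, r_cr = k_ins/h = 0.184/5.90 = 0.0312 m = 3.12 cm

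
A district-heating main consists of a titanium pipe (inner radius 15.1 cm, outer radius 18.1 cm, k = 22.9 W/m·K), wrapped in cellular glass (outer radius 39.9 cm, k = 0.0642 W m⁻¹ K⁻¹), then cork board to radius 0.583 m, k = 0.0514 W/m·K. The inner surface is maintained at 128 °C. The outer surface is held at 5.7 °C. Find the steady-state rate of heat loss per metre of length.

Q' = 39.0 W/m

Treat each layer as a resistance in series:
  R'_titanium = ln(0.181/0.151)/(2πk) = 0.1812/(2π·22.9) = 0.001259 m·K/W
  R'_cellular glass = ln(0.399/0.181)/(2πk) = 0.7905/(2π·0.0642) = 1.960 m·K/W
  R'_cork board = ln(0.583/0.399)/(2πk) = 0.3792/(2π·0.0514) = 1.174 m·K/W
ΣR = 0.001259 + 1.960 + 1.174 = 3.135 m·K/W
Q' = ΔT/ΣR = (128 °C − 5.7 °C)/3.135 = 39.0 W/m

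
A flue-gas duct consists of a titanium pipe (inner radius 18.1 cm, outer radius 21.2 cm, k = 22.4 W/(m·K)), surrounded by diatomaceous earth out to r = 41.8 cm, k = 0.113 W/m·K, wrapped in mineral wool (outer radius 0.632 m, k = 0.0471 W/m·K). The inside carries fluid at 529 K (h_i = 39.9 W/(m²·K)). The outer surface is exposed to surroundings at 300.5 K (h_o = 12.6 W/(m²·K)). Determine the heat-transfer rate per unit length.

Series thermal resistances, inner to outer:
  R'_conv,in = 1/(2πr h) = 1/(2π·0.181·39.9) = 0.02204 m·K/W
  R'_titanium = ln(0.212/0.181)/(2πk) = 0.1581/(2π·22.4) = 0.001123 m·K/W
  R'_diatomaceous earth = ln(0.418/0.212)/(2πk) = 0.6789/(2π·0.113) = 0.9562 m·K/W
  R'_mineral wool = ln(0.632/0.418)/(2πk) = 0.4134/(2π·0.0471) = 1.397 m·K/W
  R'_conv,out = 1/(2πr h) = 1/(2π·0.632·12.6) = 0.01999 m·K/W
ΣR = 0.02204 + 0.001123 + 0.9562 + 1.397 + 0.01999 = 2.396 m·K/W
Q' = ΔT/ΣR = (529 K − 300.5 K)/2.396 = 95.4 W/m

Q' = 95.4 W/m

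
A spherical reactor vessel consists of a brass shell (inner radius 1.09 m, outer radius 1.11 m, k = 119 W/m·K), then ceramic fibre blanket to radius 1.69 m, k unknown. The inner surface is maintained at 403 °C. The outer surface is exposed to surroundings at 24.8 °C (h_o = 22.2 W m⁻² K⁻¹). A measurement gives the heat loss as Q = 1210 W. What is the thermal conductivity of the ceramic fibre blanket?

k = 0.0790 W/m·K

ΣR = ΔT/Q = |403 − 24.8|/1210 = 0.3126 K/W
Known resistances:
  R_brass = (1/1.09 − 1/1.11)/(4πk) = 0.01653/(4π·119) = 1.105×10^-5 K/W
  R_conv,out = 1/(4πr²h) = 1/(4π·1.69²·22.2) = 0.001255 K/W
R_ceramic fibre blanket = ΣR − ΣR_known = 0.3126 − 0.001266 = 0.3113 K/W
(1/r₁−1/r₂)/(4πk) = 0.3113 ⇒ k = 0.3092/(4π·0.3113) = 0.0790 W/m·K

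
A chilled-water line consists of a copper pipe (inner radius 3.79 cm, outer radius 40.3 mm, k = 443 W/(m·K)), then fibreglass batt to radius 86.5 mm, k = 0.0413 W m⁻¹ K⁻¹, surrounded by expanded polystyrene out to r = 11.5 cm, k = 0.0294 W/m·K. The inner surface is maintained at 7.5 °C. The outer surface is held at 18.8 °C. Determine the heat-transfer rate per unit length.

Series thermal resistances, inner to outer:
  R'_copper = ln(0.0403/0.0379)/(2πk) = 0.06140/(2π·443) = 2.206×10^-5 m·K/W
  R'_fibreglass batt = ln(0.0865/0.0403)/(2πk) = 0.7638/(2π·0.0413) = 2.943 m·K/W
  R'_expanded polystyrene = ln(0.115/0.0865)/(2πk) = 0.2848/(2π·0.0294) = 1.542 m·K/W
ΣR = 2.206×10^-5 + 2.943 + 1.542 = 4.485 m·K/W
Q' = ΔT/ΣR = (7.5 °C − 18.8 °C)/4.485 = -2.52 W/m
(Negative Q' ⇒ heat flows inward; heat gain = 2.52 W/m.)

Q' = 2.52 W/m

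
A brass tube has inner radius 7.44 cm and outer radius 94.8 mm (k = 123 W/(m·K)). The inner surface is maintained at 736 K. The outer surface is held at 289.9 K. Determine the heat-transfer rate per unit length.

Q' = 2πk·ΔT/ln(r₂/r₁) = 2π × 123 × 446.1 / ln(0.0948/0.0744) = 1.42×10^6 W/m

Q' = 1420 kW/m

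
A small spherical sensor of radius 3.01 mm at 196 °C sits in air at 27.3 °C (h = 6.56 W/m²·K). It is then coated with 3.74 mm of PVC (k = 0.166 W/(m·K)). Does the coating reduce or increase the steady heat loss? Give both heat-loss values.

increases: 0.126 → 0.476 W

Critical radius for a sphere: r_cr = 2k/h = 0.0506 m = 5.06 cm.
Outer radius after coating: r₂ = 0.00301 + 0.00374 = 0.00675 m.
Since r₁ < r_cr and r₂ ≤ r_cr, the coating moves toward the maximum at r_cr — heat loss rises.
Bare: R = 1/(4πr₁²h) = 1339 K/W; Q = 168.7/1339 = 0.126 W.
Coated: R = R_cond + R_conv = 354.5 K/W; Q = 168.7/354.5 = 0.476 W.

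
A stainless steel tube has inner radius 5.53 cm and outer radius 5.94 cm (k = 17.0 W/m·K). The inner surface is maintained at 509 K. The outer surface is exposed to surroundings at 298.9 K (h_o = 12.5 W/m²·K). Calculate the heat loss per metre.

Treat each layer as a resistance in series:
  R'_stainless steel = ln(0.0594/0.0553)/(2πk) = 0.07152/(2π·17.0) = 6.696×10^-4 m·K/W
  R'_conv,out = 1/(2πr h) = 1/(2π·0.0594·12.5) = 0.2144 m·K/W
ΣR = 6.696×10^-4 + 0.2144 = 0.2151 m·K/W
Q' = ΔT/ΣR = (509 K − 298.9 K)/0.2151 = 977 W/m

Q' = 977 W/m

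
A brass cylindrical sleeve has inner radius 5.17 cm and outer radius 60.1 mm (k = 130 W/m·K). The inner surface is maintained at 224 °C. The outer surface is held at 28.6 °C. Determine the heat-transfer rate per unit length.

Q' = 1.06×10^6 W/m

Q' = 2πk·ΔT/ln(r₂/r₁) = 2π × 130 × 195.4 / ln(0.0601/0.0517) = 1.06×10^6 W/m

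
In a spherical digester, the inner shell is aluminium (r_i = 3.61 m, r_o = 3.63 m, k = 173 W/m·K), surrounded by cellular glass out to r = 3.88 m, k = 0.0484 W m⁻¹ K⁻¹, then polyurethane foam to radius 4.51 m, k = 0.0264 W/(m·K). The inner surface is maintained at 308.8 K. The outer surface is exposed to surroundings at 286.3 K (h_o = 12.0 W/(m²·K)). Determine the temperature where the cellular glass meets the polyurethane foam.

Treat each layer as a resistance in series:
  R_aluminium = (1/3.61 − 1/3.63)/(4πk) = 0.001526/(4π·173) = 7.020×10^-7 K/W
  R_cellular glass = (1/3.63 − 1/3.88)/(4πk) = 0.01775/(4π·0.0484) = 0.02918 K/W
  R_polyurethane foam = (1/3.88 − 1/4.51)/(4πk) = 0.03600/(4π·0.0264) = 0.1085 K/W
  R_conv,out = 1/(4πr²h) = 1/(4π·4.51²·12.0) = 3.260×10^-4 K/W
ΣR = 7.020×10^-7 + 0.02918 + 0.1085 + 3.260×10^-4 = 0.1380 K/W
Q = ΔT/ΣR = (308.8 K − 286.3 K)/0.1380 = 163.0 W
From the inner boundary to the cellular glass/polyurethane foam interface, ΣR_partial = 0.02918 K/W.
T_interface = T_in − Q·ΣR_partial = 308.8 K − (163.0)(0.02918) = 304.0 K

T = 304.0 K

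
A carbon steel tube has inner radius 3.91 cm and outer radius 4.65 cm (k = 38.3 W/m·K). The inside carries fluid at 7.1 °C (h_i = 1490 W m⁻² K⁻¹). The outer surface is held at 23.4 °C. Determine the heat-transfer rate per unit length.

Q' = 4.72 kW/m

Treat each layer as a resistance in series:
  R'_conv,in = 1/(2πr h) = 1/(2π·0.0391·1490) = 0.002732 m·K/W
  R'_carbon steel = ln(0.0465/0.0391)/(2πk) = 0.1733/(2π·38.3) = 7.203×10^-4 m·K/W
ΣR = 0.002732 + 7.203×10^-4 = 0.003452 m·K/W
Q' = ΔT/ΣR = (7.1 °C − 23.4 °C)/0.003452 = -4720 W/m
(Negative Q' ⇒ heat flows inward; heat gain = 4720 W/m.)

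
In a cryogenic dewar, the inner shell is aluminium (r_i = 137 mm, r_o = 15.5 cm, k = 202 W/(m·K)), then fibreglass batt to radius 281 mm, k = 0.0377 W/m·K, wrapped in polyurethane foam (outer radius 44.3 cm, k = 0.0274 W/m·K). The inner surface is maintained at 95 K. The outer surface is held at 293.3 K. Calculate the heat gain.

Treat each layer as a resistance in series:
  R_aluminium = (1/0.137 − 1/0.155)/(4πk) = 0.8477/(4π·202) = 3.339×10^-4 K/W
  R_fibreglass batt = (1/0.155 − 1/0.281)/(4πk) = 2.893/(4π·0.0377) = 6.106 K/W
  R_polyurethane foam = (1/0.281 − 1/0.443)/(4πk) = 1.301/(4π·0.0274) = 3.780 K/W
ΣR = 3.339×10^-4 + 6.106 + 3.780 = 9.886 K/W
Q = ΔT/ΣR = (95 K − 293.3 K)/9.886 = -20.1 W
(Negative Q ⇒ heat flows inward; heat gain = 20.1 W.)

Q = 20.1 W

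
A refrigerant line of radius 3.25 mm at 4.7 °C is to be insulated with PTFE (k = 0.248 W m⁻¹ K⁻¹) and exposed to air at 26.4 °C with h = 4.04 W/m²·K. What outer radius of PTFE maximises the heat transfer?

r_cr = 6.14 cm

For a cylinder, r_cr = k_ins/h = 0.248/4.04 = 0.0614 m = 6.14 cm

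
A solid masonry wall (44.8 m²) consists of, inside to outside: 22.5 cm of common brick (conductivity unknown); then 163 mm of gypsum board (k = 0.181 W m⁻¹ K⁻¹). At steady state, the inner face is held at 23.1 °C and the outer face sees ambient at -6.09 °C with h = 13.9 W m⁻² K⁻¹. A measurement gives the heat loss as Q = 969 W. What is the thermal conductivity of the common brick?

ΣR = ΔT/Q = |23.1 − -6.09|/969 = 0.03012 K/W
Known resistances:
  R_gypsum board = L/(kA) = 0.163/(0.181·44.8) = 0.02010 K/W
  R_conv,out = 1/(hA) = 1/(13.9·44.8) = 0.001606 K/W
R_common brick = ΣR − ΣR_known = 0.03012 − 0.02171 = 0.008410 K/W
L/(kA) = 0.008410 ⇒ k = 0.225/(0.008410·44.8) = 0.597 W/m·K

k = 0.597 W/m·K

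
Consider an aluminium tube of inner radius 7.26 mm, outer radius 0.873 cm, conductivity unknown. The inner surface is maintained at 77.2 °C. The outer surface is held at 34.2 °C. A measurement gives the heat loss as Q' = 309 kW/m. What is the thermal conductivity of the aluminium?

k = 211 W/m·K

ΣR = ΔT/Q' = |77.2 − 34.2|/3.09×10^5 = 1.392×10^-4 m·K/W
ln(r₂/r₁)/(2πk) = 1.392×10^-4 ⇒ k = 0.1844/(2π·1.392×10^-4) = 211 W/m·K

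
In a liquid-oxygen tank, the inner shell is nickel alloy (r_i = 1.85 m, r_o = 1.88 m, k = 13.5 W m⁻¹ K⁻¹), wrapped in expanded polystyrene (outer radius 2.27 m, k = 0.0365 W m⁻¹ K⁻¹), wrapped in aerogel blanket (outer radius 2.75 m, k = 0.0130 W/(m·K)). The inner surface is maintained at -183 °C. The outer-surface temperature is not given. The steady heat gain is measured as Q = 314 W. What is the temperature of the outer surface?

Sum the resistances:
  R_nickel alloy = (1/1.85 − 1/1.88)/(4πk) = 0.008626/(4π·13.5) = 5.084×10^-5 K/W
  R_expanded polystyrene = (1/1.88 − 1/2.27)/(4πk) = 0.09139/(4π·0.0365) = 0.1992 K/W
  R_aerogel blanket = (1/2.27 − 1/2.75)/(4πk) = 0.07689/(4π·0.0130) = 0.4707 K/W
ΣR = 0.6700 K/W
ΔT = Q·ΣR = 314 × 0.6700 = 210.4 K
Heat flows inward, so T_out = T_in + ΔT = -183 + 210.4 = 27.4 °C

T_out = 27.4 °C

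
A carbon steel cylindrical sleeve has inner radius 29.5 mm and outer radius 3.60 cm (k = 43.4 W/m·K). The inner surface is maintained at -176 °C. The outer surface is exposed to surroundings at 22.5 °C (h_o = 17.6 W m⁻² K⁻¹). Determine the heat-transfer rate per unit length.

Treat each layer as a resistance in series:
  R'_carbon steel = ln(0.0360/0.0295)/(2πk) = 0.1991/(2π·43.4) = 7.302×10^-4 m·K/W
  R'_conv,out = 1/(2πr h) = 1/(2π·0.0360·17.6) = 0.2512 m·K/W
ΣR = 7.302×10^-4 + 0.2512 = 0.2519 m·K/W
Q' = ΔT/ΣR = (-176 °C − 22.5 °C)/0.2519 = -788 W/m
(Negative Q' ⇒ heat flows inward; heat gain = 788 W/m.)

Q' = 788 W/m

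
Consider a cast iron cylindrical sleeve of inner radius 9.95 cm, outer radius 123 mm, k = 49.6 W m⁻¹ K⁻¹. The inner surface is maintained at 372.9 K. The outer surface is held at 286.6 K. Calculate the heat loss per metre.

Q' = 2πk·ΔT/ln(r₂/r₁) = 2π × 49.6 × 86.3 / ln(0.123/0.0995) = 1.27×10^5 W/m

Q' = 1.27×10^5 W/m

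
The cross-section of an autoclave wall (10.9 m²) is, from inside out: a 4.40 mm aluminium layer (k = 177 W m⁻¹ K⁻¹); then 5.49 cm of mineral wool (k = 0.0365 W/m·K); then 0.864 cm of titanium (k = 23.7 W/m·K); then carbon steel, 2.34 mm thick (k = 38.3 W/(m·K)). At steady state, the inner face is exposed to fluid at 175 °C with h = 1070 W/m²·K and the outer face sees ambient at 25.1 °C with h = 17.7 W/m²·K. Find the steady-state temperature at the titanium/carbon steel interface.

T = 30.5 °C

Treat each layer as a resistance in series:
  R_conv,in = 1/(hA) = 1/(1070·10.9) = 8.574×10^-5 K/W
  R_aluminium = L/(kA) = 0.00440/(177·10.9) = 2.281×10^-6 K/W
  R_mineral wool = L/(kA) = 0.0549/(0.0365·10.9) = 0.1380 K/W
  R_titanium = L/(kA) = 0.00864/(23.7·10.9) = 3.345×10^-5 K/W
  R_carbon steel = L/(kA) = 0.00234/(38.3·10.9) = 5.605×10^-6 K/W
  R_conv,out = 1/(hA) = 1/(17.7·10.9) = 0.005183 K/W
ΣR = 8.574×10^-5 + 2.281×10^-6 + 0.1380 + 3.345×10^-5 + 5.605×10^-6 + 0.005183 = 0.1433 K/W
Q = ΔT/ΣR = (175 °C − 25.1 °C)/0.1433 = 1046 W
From the inner boundary to the titanium/carbon steel interface, ΣR_partial = 0.1381 K/W.
T_interface = T_in − Q·ΣR_partial = 175 °C − (1046)(0.1381) = 30.5 °C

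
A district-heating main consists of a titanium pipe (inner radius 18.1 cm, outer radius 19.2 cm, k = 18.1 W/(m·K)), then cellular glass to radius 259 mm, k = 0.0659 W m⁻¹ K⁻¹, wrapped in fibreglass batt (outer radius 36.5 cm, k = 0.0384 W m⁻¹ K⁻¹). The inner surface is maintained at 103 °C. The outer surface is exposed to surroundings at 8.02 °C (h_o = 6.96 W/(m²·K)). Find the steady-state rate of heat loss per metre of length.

Resistance network (inner→outer):
  R'_titanium = ln(0.192/0.181)/(2πk) = 0.05900/(2π·18.1) = 5.188×10^-4 m·K/W
  R'_cellular glass = ln(0.259/0.192)/(2πk) = 0.2993/(2π·0.0659) = 0.7229 m·K/W
  R'_fibreglass batt = ln(0.365/0.259)/(2πk) = 0.3431/(2π·0.0384) = 1.422 m·K/W
  R'_conv,out = 1/(2πr h) = 1/(2π·0.365·6.96) = 0.06265 m·K/W
ΣR = 5.188×10^-4 + 0.7229 + 1.422 + 0.06265 = 2.208 m·K/W
Q' = ΔT/ΣR = (103 °C − 8.02 °C)/2.208 = 43.0 W/m

Q' = 43.0 W/m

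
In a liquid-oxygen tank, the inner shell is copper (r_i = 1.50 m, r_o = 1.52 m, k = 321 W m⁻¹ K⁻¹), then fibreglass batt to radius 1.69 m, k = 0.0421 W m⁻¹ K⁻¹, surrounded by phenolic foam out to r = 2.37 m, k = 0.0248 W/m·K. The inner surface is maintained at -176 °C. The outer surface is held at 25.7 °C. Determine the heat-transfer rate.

Q = 301 W

Treat each layer as a resistance in series:
  R_copper = (1/1.50 − 1/1.52)/(4πk) = 0.008772/(4π·321) = 2.175×10^-6 K/W
  R_fibreglass batt = (1/1.52 − 1/1.69)/(4πk) = 0.06618/(4π·0.0421) = 0.1251 K/W
  R_phenolic foam = (1/1.69 − 1/2.37)/(4πk) = 0.1698/(4π·0.0248) = 0.5448 K/W
ΣR = 2.175×10^-6 + 0.1251 + 0.5448 = 0.6699 K/W
Q = ΔT/ΣR = (-176 °C − 25.7 °C)/0.6699 = -301 W
(Negative Q ⇒ heat flows inward; heat gain = 301 W.)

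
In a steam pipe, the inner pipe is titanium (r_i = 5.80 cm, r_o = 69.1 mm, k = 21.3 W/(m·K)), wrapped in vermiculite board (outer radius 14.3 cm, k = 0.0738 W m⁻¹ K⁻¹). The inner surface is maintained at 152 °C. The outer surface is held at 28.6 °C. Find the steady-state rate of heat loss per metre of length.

Q' = 78.6 W/m

Resistance network (inner→outer):
  R'_titanium = ln(0.0691/0.0580)/(2πk) = 0.1751/(2π·21.3) = 0.001308 m·K/W
  R'_vermiculite board = ln(0.143/0.0691)/(2πk) = 0.7273/(2π·0.0738) = 1.568 m·K/W
ΣR = 0.001308 + 1.568 = 1.569 m·K/W
Q' = ΔT/ΣR = (152 °C − 28.6 °C)/1.569 = 78.6 W/m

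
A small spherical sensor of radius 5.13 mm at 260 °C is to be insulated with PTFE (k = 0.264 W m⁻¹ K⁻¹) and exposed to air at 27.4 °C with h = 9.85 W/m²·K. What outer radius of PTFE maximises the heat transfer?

r_cr = 5.36 cm

For a sphere, r_cr = 2k_ins/h = 2·0.264/9.85 = 0.0536 m = 5.36 cm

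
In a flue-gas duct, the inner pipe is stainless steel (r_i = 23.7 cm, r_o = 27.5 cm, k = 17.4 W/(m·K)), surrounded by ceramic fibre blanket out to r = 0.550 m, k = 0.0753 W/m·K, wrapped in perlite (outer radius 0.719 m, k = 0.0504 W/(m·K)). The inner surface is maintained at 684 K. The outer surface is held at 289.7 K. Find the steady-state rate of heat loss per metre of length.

Resistance network (inner→outer):
  R'_stainless steel = ln(0.275/0.237)/(2πk) = 0.1487/(2π·17.4) = 0.001360 m·K/W
  R'_ceramic fibre blanket = ln(0.550/0.275)/(2πk) = 0.6931/(2π·0.0753) = 1.465 m·K/W
  R'_perlite = ln(0.719/0.550)/(2πk) = 0.2679/(2π·0.0504) = 0.8461 m·K/W
ΣR = 0.001360 + 1.465 + 0.8461 = 2.312 m·K/W
Q' = ΔT/ΣR = (684 K − 289.7 K)/2.312 = 171 W/m

Q' = 171 W/m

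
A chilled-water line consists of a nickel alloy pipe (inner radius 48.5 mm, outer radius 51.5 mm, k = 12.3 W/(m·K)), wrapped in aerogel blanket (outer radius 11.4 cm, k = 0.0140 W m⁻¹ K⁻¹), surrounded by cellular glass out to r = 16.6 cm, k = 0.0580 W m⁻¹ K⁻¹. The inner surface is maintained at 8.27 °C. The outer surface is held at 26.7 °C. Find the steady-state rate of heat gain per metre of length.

Q' = 1.83 W/m

Resistance network (inner→outer):
  R'_nickel alloy = ln(0.0515/0.0485)/(2πk) = 0.06002/(2π·12.3) = 7.766×10^-4 m·K/W
  R'_aerogel blanket = ln(0.114/0.0515)/(2πk) = 0.7946/(2π·0.0140) = 9.033 m·K/W
  R'_cellular glass = ln(0.166/0.114)/(2πk) = 0.3758/(2π·0.0580) = 1.031 m·K/W
ΣR = 7.766×10^-4 + 9.033 + 1.031 = 10.06 m·K/W
Q' = ΔT/ΣR = (8.27 °C − 26.7 °C)/10.06 = -1.83 W/m
(Negative Q' ⇒ heat flows inward; heat gain = 1.83 W/m.)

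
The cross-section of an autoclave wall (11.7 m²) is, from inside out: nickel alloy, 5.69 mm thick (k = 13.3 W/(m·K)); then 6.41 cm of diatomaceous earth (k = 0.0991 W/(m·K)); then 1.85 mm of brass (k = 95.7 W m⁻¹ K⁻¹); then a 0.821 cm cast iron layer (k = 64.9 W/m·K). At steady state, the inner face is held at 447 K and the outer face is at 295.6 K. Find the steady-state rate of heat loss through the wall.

Series thermal resistances, inner to outer:
  R_nickel alloy = L/(kA) = 0.00569/(13.3·11.7) = 3.657×10^-5 K/W
  R_diatomaceous earth = L/(kA) = 0.0641/(0.0991·11.7) = 0.05528 K/W
  R_brass = L/(kA) = 0.00185/(95.7·11.7) = 1.652×10^-6 K/W
  R_cast iron = L/(kA) = 0.00821/(64.9·11.7) = 1.081×10^-5 K/W
ΣR = 3.657×10^-5 + 0.05528 + 1.652×10^-6 + 1.081×10^-5 = 0.05533 K/W
Q = ΔT/ΣR = (447 K − 295.6 K)/0.05533 = 2740 W

Q = 2.74 kW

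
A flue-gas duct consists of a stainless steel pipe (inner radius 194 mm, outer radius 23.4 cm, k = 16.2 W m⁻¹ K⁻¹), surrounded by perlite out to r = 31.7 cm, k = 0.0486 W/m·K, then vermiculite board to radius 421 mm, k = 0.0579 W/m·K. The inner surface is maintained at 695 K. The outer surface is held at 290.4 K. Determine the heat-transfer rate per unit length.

Q' = 228 W/m

Resistance network (inner→outer):
  R'_stainless steel = ln(0.234/0.194)/(2πk) = 0.1875/(2π·16.2) = 0.001842 m·K/W
  R'_perlite = ln(0.317/0.234)/(2πk) = 0.3036/(2π·0.0486) = 0.9942 m·K/W
  R'_vermiculite board = ln(0.421/0.317)/(2πk) = 0.2837/(2π·0.0579) = 0.7799 m·K/W
ΣR = 0.001842 + 0.9942 + 0.7799 = 1.776 m·K/W
Q' = ΔT/ΣR = (695 K − 290.4 K)/1.776 = 228 W/m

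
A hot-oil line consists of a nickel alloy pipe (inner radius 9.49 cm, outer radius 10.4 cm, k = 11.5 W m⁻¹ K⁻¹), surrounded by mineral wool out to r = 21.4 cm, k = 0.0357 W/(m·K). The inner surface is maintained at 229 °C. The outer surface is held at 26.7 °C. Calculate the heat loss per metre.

Q' = 62.9 W/m

Resistance network (inner→outer):
  R'_nickel alloy = ln(0.104/0.0949)/(2πk) = 0.09157/(2π·11.5) = 0.001267 m·K/W
  R'_mineral wool = ln(0.214/0.104)/(2πk) = 0.7216/(2π·0.0357) = 3.217 m·K/W
ΣR = 0.001267 + 3.217 = 3.218 m·K/W
Q' = ΔT/ΣR = (229 °C − 26.7 °C)/3.218 = 62.9 W/m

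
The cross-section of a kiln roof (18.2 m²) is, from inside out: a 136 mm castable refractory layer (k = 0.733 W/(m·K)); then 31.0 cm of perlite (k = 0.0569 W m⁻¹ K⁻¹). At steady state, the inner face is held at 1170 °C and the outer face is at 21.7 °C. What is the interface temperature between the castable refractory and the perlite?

Treat each layer as a resistance in series:
  R_castable refractory = L/(kA) = 0.136/(0.733·18.2) = 0.01019 K/W
  R_perlite = L/(kA) = 0.310/(0.0569·18.2) = 0.2993 K/W
ΣR = 0.01019 + 0.2993 = 0.3095 K/W
Q = ΔT/ΣR = (1170 °C − 21.7 °C)/0.3095 = 3710 W
From the inner boundary to the castable refractory/perlite interface, ΣR_partial = 0.01019 K/W.
T_interface = T_in − Q·ΣR_partial = 1170 °C − (3710)(0.01019) = 1132 °C

T = 1132 °C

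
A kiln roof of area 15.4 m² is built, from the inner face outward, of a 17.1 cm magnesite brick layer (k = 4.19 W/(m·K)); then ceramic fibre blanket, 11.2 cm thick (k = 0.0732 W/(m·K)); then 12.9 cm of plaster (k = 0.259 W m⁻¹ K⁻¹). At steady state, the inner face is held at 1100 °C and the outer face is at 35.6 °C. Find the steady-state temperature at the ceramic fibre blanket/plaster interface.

T = 292 °C

Treat each layer as a resistance in series:
  R_magnesite brick = L/(kA) = 0.171/(4.19·15.4) = 0.002650 K/W
  R_ceramic fibre blanket = L/(kA) = 0.112/(0.0732·15.4) = 0.09935 K/W
  R_plaster = L/(kA) = 0.129/(0.259·15.4) = 0.03234 K/W
ΣR = 0.002650 + 0.09935 + 0.03234 = 0.1343 K/W
Q = ΔT/ΣR = (1100 °C − 35.6 °C)/0.1343 = 7926 W
From the inner boundary to the ceramic fibre blanket/plaster interface, ΣR_partial = 0.1020 K/W.
T_interface = T_in − Q·ΣR_partial = 1100 °C − (7926)(0.1020) = 292 °C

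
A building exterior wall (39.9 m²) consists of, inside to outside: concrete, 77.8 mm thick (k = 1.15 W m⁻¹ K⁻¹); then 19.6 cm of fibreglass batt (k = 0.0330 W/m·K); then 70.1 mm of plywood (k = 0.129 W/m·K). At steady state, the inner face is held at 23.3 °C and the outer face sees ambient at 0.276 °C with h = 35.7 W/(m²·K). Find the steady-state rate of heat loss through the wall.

Q = 140 W

Series thermal resistances, inner to outer:
  R_concrete = L/(kA) = 0.0778/(1.15·39.9) = 0.001696 K/W
  R_fibreglass batt = L/(kA) = 0.196/(0.0330·39.9) = 0.1489 K/W
  R_plywood = L/(kA) = 0.0701/(0.129·39.9) = 0.01362 K/W
  R_conv,out = 1/(hA) = 1/(35.7·39.9) = 7.020×10^-4 K/W
ΣR = 0.001696 + 0.1489 + 0.01362 + 7.020×10^-4 = 0.1649 K/W
Q = ΔT/ΣR = (23.3 °C − 0.276 °C)/0.1649 = 140 W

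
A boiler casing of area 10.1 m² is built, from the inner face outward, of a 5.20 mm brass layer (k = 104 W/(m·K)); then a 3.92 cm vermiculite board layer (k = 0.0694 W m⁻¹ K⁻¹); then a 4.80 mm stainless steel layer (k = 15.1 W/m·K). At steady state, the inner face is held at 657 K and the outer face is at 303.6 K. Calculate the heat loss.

Q = 6.32 kW

Resistance network (inner→outer):
  R_brass = L/(kA) = 0.00520/(104·10.1) = 4.950×10^-6 K/W
  R_vermiculite board = L/(kA) = 0.0392/(0.0694·10.1) = 0.05592 K/W
  R_stainless steel = L/(kA) = 0.00480/(15.1·10.1) = 3.147×10^-5 K/W
ΣR = 4.950×10^-6 + 0.05592 + 3.147×10^-5 = 0.05596 K/W
Q = ΔT/ΣR = (657 K − 303.6 K)/0.05596 = 6320 W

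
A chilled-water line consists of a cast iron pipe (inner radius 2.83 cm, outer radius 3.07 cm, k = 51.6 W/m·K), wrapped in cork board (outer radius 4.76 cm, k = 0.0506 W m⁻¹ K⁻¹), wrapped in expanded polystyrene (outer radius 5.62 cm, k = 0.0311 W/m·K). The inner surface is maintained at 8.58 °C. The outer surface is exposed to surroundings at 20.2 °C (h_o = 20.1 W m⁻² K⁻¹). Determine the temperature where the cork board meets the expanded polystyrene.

T = 15.3 °C

Treat each layer as a resistance in series:
  R'_cast iron = ln(0.0307/0.0283)/(2πk) = 0.08140/(2π·51.6) = 2.511×10^-4 m·K/W
  R'_cork board = ln(0.0476/0.0307)/(2πk) = 0.4386/(2π·0.0506) = 1.379 m·K/W
  R'_expanded polystyrene = ln(0.0562/0.0476)/(2πk) = 0.1661/(2π·0.0311) = 0.8499 m·K/W
  R'_conv,out = 1/(2πr h) = 1/(2π·0.0562·20.1) = 0.1409 m·K/W
ΣR = 2.511×10^-4 + 1.379 + 0.8499 + 0.1409 = 2.370 m·K/W
Q' = ΔT/ΣR = (8.58 °C − 20.2 °C)/2.370 = -4.903 W/m
From the inner boundary to the cork board/expanded polystyrene interface, ΣR_partial = 1.379 m·K/W.
T_interface = T_in − Q'·ΣR_partial = 8.58 °C − (-4.903)(1.379) = 15.3 °C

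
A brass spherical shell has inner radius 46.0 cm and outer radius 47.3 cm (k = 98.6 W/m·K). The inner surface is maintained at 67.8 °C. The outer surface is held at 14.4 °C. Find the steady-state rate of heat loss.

Q = 4πk·ΔT/(1/r₁ − 1/r₂) = 4π × 98.6 × 53.4 / (1/0.460 − 1/0.473) = 1.11×10^6 W

Q = 1.11×10^6 W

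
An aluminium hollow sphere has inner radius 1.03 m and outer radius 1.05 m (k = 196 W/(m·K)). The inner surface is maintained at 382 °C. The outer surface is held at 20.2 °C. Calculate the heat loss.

Q = 4.82×10^7 W

Q = 4πk·ΔT/(1/r₁ − 1/r₂) = 4π × 196 × 361.8 / (1/1.03 − 1/1.05) = 4.82×10^7 W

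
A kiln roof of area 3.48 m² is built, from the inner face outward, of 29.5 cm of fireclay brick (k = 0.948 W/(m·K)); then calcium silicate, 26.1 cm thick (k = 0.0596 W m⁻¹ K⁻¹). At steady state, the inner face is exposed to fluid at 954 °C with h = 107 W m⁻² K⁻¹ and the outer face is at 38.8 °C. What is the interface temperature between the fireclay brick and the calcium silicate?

T = 892 °C

Resistance network (inner→outer):
  R_conv,in = 1/(hA) = 1/(107·3.48) = 0.002686 K/W
  R_fireclay brick = L/(kA) = 0.295/(0.948·3.48) = 0.08942 K/W
  R_calcium silicate = L/(kA) = 0.261/(0.0596·3.48) = 1.258 K/W
ΣR = 0.002686 + 0.08942 + 1.258 = 1.350 K/W
Q = ΔT/ΣR = (954 °C − 38.8 °C)/1.350 = 677.9 W
From the inner boundary to the fireclay brick/calcium silicate interface, ΣR_partial = 0.09211 K/W.
T_interface = T_in − Q·ΣR_partial = 954 °C − (677.9)(0.09211) = 892 °C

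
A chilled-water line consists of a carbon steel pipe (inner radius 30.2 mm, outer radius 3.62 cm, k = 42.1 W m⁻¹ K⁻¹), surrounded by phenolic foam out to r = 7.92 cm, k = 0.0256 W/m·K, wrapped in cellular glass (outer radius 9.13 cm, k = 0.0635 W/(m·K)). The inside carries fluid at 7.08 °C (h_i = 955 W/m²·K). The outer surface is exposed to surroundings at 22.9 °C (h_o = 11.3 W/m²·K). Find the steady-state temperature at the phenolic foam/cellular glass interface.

T = 21.4 °C

Resistance network (inner→outer):
  R'_conv,in = 1/(2πr h) = 1/(2π·0.0302·955) = 0.005518 m·K/W
  R'_carbon steel = ln(0.0362/0.0302)/(2πk) = 0.1812/(2π·42.1) = 6.851×10^-4 m·K/W
  R'_phenolic foam = ln(0.0792/0.0362)/(2πk) = 0.7829/(2π·0.0256) = 4.867 m·K/W
  R'_cellular glass = ln(0.0913/0.0792)/(2πk) = 0.1422/(2π·0.0635) = 0.3563 m·K/W
  R'_conv,out = 1/(2πr h) = 1/(2π·0.0913·11.3) = 0.1543 m·K/W
ΣR = 0.005518 + 6.851×10^-4 + 4.867 + 0.3563 + 0.1543 = 5.384 m·K/W
Q' = ΔT/ΣR = (7.08 °C − 22.9 °C)/5.384 = -2.938 W/m
From the inner boundary to the phenolic foam/cellular glass interface, ΣR_partial = 4.873 m·K/W.
T_interface = T_in − Q'·ΣR_partial = 7.08 °C − (-2.938)(4.873) = 21.4 °C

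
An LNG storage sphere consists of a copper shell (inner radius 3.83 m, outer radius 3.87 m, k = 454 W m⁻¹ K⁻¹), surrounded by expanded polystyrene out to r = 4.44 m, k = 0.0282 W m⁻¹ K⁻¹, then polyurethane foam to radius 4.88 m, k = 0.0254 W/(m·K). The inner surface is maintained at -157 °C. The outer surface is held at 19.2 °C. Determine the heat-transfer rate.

Series thermal resistances, inner to outer:
  R_copper = (1/3.83 − 1/3.87)/(4πk) = 0.002699/(4π·454) = 4.730×10^-7 K/W
  R_expanded polystyrene = (1/3.87 − 1/4.44)/(4πk) = 0.03317/(4π·0.0282) = 0.09361 K/W
  R_polyurethane foam = (1/4.44 − 1/4.88)/(4πk) = 0.02031/(4π·0.0254) = 0.06362 K/W
ΣR = 4.730×10^-7 + 0.09361 + 0.06362 = 0.1572 K/W
Q = ΔT/ΣR = (-157 °C − 19.2 °C)/0.1572 = -1120 W
(Negative Q ⇒ heat flows inward; heat gain = 1120 W.)

Q = 1120 W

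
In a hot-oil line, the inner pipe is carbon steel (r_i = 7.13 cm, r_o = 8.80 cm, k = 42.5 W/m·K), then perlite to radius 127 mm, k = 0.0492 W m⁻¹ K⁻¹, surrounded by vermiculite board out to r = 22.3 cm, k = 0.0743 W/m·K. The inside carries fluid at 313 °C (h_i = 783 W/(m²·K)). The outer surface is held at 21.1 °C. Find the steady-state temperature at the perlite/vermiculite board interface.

Series thermal resistances, inner to outer:
  R'_conv,in = 1/(2πr h) = 1/(2π·0.0713·783) = 0.002851 m·K/W
  R'_carbon steel = ln(0.0880/0.0713)/(2πk) = 0.2104/(2π·42.5) = 7.881×10^-4 m·K/W
  R'_perlite = ln(0.127/0.0880)/(2πk) = 0.3669/(2π·0.0492) = 1.187 m·K/W
  R'_vermiculite board = ln(0.223/0.127)/(2πk) = 0.5630/(2π·0.0743) = 1.206 m·K/W
ΣR = 0.002851 + 7.881×10^-4 + 1.187 + 1.206 = 2.397 m·K/W
Q' = ΔT/ΣR = (313 °C − 21.1 °C)/2.397 = 121.8 W/m
From the inner boundary to the perlite/vermiculite board interface, ΣR_partial = 1.191 m·K/W.
T_interface = T_in − Q'·ΣR_partial = 313 °C − (121.8)(1.191) = 168 °C

T = 168 °C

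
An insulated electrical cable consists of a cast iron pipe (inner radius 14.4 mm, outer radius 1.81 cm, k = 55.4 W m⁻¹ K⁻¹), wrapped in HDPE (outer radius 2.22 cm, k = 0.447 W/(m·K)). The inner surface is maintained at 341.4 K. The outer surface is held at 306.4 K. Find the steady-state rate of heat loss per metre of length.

Q' = 477 W/m

Treat each layer as a resistance in series:
  R'_cast iron = ln(0.0181/0.0144)/(2πk) = 0.2287/(2π·55.4) = 6.570×10^-4 m·K/W
  R'_HDPE = ln(0.0222/0.0181)/(2πk) = 0.2042/(2π·0.447) = 0.07270 m·K/W
ΣR = 6.570×10^-4 + 0.07270 = 0.07336 m·K/W
Q' = ΔT/ΣR = (341.4 K − 306.4 K)/0.07336 = 477 W/m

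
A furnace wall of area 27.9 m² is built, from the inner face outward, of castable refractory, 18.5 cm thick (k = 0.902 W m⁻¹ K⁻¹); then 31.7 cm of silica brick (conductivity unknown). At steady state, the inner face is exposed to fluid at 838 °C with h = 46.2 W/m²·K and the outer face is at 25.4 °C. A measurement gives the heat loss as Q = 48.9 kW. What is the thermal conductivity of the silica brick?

ΣR = ΔT/Q = |838 − 25.4|/48900 = 0.01662 K/W
Known resistances:
  R_conv,in = 1/(hA) = 1/(46.2·27.9) = 7.758×10^-4 K/W
  R_castable refractory = L/(kA) = 0.185/(0.902·27.9) = 0.007351 K/W
R_silica brick = ΣR − ΣR_known = 0.01662 − 0.008127 = 0.008493 K/W
L/(kA) = 0.008493 ⇒ k = 0.317/(0.008493·27.9) = 1.34 W/m·K

k = 1.34 W/m·K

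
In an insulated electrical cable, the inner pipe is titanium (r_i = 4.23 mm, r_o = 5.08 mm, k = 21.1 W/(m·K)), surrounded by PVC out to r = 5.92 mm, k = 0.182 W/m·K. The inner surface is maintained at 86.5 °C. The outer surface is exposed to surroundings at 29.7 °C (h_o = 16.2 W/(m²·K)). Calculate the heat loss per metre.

Series thermal resistances, inner to outer:
  R'_titanium = ln(0.00508/0.00423)/(2πk) = 0.1831/(2π·21.1) = 0.001381 m·K/W
  R'_PVC = ln(0.00592/0.00508)/(2πk) = 0.1530/(2π·0.182) = 0.1338 m·K/W
  R'_conv,out = 1/(2πr h) = 1/(2π·0.00592·16.2) = 1.660 m·K/W
ΣR = 0.001381 + 0.1338 + 1.660 = 1.795 m·K/W
Q' = ΔT/ΣR = (86.5 °C − 29.7 °C)/1.795 = 31.6 W/m

Q' = 31.6 W/m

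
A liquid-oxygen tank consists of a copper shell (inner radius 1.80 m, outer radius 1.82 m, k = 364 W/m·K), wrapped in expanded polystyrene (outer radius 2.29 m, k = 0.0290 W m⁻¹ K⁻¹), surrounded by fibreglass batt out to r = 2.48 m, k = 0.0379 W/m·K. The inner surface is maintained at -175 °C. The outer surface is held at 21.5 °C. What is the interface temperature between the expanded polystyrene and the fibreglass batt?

Treat each layer as a resistance in series:
  R_copper = (1/1.80 − 1/1.82)/(4πk) = 0.006105/(4π·364) = 1.335×10^-6 K/W
  R_expanded polystyrene = (1/1.82 − 1/2.29)/(4πk) = 0.1128/(4π·0.0290) = 0.3094 K/W
  R_fibreglass batt = (1/2.29 − 1/2.48)/(4πk) = 0.03346/(4π·0.0379) = 0.07025 K/W
ΣR = 1.335×10^-6 + 0.3094 + 0.07025 = 0.3797 K/W
Q = ΔT/ΣR = (-175 °C − 21.5 °C)/0.3797 = -517.5 W
From the inner boundary to the expanded polystyrene/fibreglass batt interface, ΣR_partial = 0.3094 K/W.
T_interface = T_in − Q·ΣR_partial = -175 °C − (-517.5)(0.3094) = -14.9 °C

T = -14.9 °C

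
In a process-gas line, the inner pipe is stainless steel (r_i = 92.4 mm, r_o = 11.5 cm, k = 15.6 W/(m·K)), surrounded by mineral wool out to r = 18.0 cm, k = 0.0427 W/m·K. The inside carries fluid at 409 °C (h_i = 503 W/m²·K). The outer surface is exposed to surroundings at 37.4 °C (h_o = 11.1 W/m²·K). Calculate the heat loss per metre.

Treat each layer as a resistance in series:
  R'_conv,in = 1/(2πr h) = 1/(2π·0.0924·503) = 0.003424 m·K/W
  R'_stainless steel = ln(0.115/0.0924)/(2πk) = 0.2188/(2π·15.6) = 0.002232 m·K/W
  R'_mineral wool = ln(0.180/0.115)/(2πk) = 0.4480/(2π·0.0427) = 1.670 m·K/W
  R'_conv,out = 1/(2πr h) = 1/(2π·0.180·11.1) = 0.07966 m·K/W
ΣR = 0.003424 + 0.002232 + 1.670 + 0.07966 = 1.755 m·K/W
Q' = ΔT/ΣR = (409 °C − 37.4 °C)/1.755 = 212 W/m

Q' = 212 W/m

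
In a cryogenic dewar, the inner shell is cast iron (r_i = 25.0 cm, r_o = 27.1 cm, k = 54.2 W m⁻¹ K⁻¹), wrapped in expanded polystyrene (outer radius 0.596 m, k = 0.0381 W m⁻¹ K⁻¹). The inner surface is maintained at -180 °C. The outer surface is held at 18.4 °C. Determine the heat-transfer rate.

Q = 47.2 W

Series thermal resistances, inner to outer:
  R_cast iron = (1/0.250 − 1/0.271)/(4πk) = 0.3100/(4π·54.2) = 4.551×10^-4 K/W
  R_expanded polystyrene = (1/0.271 − 1/0.596)/(4πk) = 2.012/(4π·0.0381) = 4.203 K/W
ΣR = 4.551×10^-4 + 4.203 = 4.203 K/W
Q = ΔT/ΣR = (-180 °C − 18.4 °C)/4.203 = -47.2 W
(Negative Q ⇒ heat flows inward; heat gain = 47.2 W.)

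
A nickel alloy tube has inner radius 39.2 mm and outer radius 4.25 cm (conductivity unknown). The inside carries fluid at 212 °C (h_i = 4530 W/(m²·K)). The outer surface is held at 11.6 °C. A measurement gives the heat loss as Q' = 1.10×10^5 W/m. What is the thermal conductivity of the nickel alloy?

ΣR = ΔT/Q' = |212 − 11.6|/1.10×10^5 = 0.001822 m·K/W
Known resistances:
  R'_conv,in = 1/(2πr h) = 1/(2π·0.0392·4530) = 8.963×10^-4 m·K/W
R_nickel alloy = ΣR − ΣR_known = 0.001822 − 8.963×10^-4 = 9.257×10^-4 m·K/W
ln(r₂/r₁)/(2πk) = 9.257×10^-4 ⇒ k = 0.08083/(2π·9.257×10^-4) = 13.9 W/m·K

k = 13.9 W/m·K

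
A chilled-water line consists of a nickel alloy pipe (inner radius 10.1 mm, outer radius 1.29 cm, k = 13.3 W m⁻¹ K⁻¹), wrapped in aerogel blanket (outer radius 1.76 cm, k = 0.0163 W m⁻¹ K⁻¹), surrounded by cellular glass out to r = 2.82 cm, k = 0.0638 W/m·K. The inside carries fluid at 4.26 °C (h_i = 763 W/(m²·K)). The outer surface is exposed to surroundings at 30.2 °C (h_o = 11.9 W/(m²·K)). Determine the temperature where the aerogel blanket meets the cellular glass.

T = 21.1 °C

Resistance network (inner→outer):
  R'_conv,in = 1/(2πr h) = 1/(2π·0.0101·763) = 0.02065 m·K/W
  R'_nickel alloy = ln(0.0129/0.0101)/(2πk) = 0.2447/(2π·13.3) = 0.002928 m·K/W
  R'_aerogel blanket = ln(0.0176/0.0129)/(2πk) = 0.3107/(2π·0.0163) = 3.033 m·K/W
  R'_cellular glass = ln(0.0282/0.0176)/(2πk) = 0.4714/(2π·0.0638) = 1.176 m·K/W
  R'_conv,out = 1/(2πr h) = 1/(2π·0.0282·11.9) = 0.4743 m·K/W
ΣR = 0.02065 + 0.002928 + 3.033 + 1.176 + 0.4743 = 4.707 m·K/W
Q' = ΔT/ΣR = (4.26 °C − 30.2 °C)/4.707 = -5.511 W/m
From the inner boundary to the aerogel blanket/cellular glass interface, ΣR_partial = 3.057 m·K/W.
T_interface = T_in − Q'·ΣR_partial = 4.26 °C − (-5.511)(3.057) = 21.1 °C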